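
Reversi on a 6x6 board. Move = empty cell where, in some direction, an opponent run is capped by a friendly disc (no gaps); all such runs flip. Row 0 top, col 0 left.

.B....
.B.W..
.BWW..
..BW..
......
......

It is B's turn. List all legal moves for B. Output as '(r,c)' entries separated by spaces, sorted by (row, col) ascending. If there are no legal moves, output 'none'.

Answer: (1,2) (1,4) (2,4) (3,4) (4,4)

Derivation:
(0,2): no bracket -> illegal
(0,3): no bracket -> illegal
(0,4): no bracket -> illegal
(1,2): flips 1 -> legal
(1,4): flips 1 -> legal
(2,4): flips 2 -> legal
(3,1): no bracket -> illegal
(3,4): flips 1 -> legal
(4,2): no bracket -> illegal
(4,3): no bracket -> illegal
(4,4): flips 2 -> legal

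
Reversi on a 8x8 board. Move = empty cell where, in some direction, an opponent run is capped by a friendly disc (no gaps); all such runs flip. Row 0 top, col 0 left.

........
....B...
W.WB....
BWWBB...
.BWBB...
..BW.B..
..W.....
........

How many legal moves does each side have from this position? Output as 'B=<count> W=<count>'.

-- B to move --
(1,0): flips 1 -> legal
(1,1): flips 1 -> legal
(1,2): flips 3 -> legal
(1,3): no bracket -> illegal
(2,1): flips 3 -> legal
(4,0): no bracket -> illegal
(5,1): flips 1 -> legal
(5,4): flips 1 -> legal
(6,1): no bracket -> illegal
(6,3): flips 1 -> legal
(6,4): no bracket -> illegal
(7,1): flips 2 -> legal
(7,2): flips 1 -> legal
(7,3): no bracket -> illegal
B mobility = 9
-- W to move --
(0,3): no bracket -> illegal
(0,4): no bracket -> illegal
(0,5): flips 2 -> legal
(1,2): no bracket -> illegal
(1,3): flips 3 -> legal
(1,5): no bracket -> illegal
(2,1): no bracket -> illegal
(2,4): flips 2 -> legal
(2,5): no bracket -> illegal
(3,5): flips 3 -> legal
(4,0): flips 2 -> legal
(4,5): flips 2 -> legal
(4,6): no bracket -> illegal
(5,0): flips 1 -> legal
(5,1): flips 2 -> legal
(5,4): flips 1 -> legal
(5,6): no bracket -> illegal
(6,1): no bracket -> illegal
(6,3): no bracket -> illegal
(6,4): no bracket -> illegal
(6,5): no bracket -> illegal
(6,6): flips 3 -> legal
W mobility = 10

Answer: B=9 W=10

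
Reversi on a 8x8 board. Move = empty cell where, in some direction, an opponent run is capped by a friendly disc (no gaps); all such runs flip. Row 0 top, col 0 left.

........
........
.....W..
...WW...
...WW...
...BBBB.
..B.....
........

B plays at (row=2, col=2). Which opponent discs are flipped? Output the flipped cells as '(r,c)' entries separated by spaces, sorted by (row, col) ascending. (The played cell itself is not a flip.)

Answer: (3,3) (4,4)

Derivation:
Dir NW: first cell '.' (not opp) -> no flip
Dir N: first cell '.' (not opp) -> no flip
Dir NE: first cell '.' (not opp) -> no flip
Dir W: first cell '.' (not opp) -> no flip
Dir E: first cell '.' (not opp) -> no flip
Dir SW: first cell '.' (not opp) -> no flip
Dir S: first cell '.' (not opp) -> no flip
Dir SE: opp run (3,3) (4,4) capped by B -> flip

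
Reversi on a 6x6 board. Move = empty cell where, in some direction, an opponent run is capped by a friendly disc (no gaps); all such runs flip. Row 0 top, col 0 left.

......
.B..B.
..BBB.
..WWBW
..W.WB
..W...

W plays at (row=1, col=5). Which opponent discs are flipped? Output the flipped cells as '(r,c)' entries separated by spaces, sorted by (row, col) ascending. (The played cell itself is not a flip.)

Answer: (2,4)

Derivation:
Dir NW: first cell '.' (not opp) -> no flip
Dir N: first cell '.' (not opp) -> no flip
Dir NE: edge -> no flip
Dir W: opp run (1,4), next='.' -> no flip
Dir E: edge -> no flip
Dir SW: opp run (2,4) capped by W -> flip
Dir S: first cell '.' (not opp) -> no flip
Dir SE: edge -> no flip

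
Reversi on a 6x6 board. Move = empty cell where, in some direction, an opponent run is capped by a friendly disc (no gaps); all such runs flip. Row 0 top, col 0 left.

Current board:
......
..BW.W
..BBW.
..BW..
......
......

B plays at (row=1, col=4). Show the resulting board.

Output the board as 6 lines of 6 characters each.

Answer: ......
..BBBW
..BBW.
..BW..
......
......

Derivation:
Place B at (1,4); scan 8 dirs for brackets.
Dir NW: first cell '.' (not opp) -> no flip
Dir N: first cell '.' (not opp) -> no flip
Dir NE: first cell '.' (not opp) -> no flip
Dir W: opp run (1,3) capped by B -> flip
Dir E: opp run (1,5), next=edge -> no flip
Dir SW: first cell 'B' (not opp) -> no flip
Dir S: opp run (2,4), next='.' -> no flip
Dir SE: first cell '.' (not opp) -> no flip
All flips: (1,3)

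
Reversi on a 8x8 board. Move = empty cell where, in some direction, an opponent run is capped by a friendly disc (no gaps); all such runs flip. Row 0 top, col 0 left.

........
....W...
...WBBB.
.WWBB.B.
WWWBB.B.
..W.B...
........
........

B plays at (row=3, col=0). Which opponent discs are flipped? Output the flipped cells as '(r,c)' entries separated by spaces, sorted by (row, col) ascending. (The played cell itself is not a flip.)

Answer: (3,1) (3,2)

Derivation:
Dir NW: edge -> no flip
Dir N: first cell '.' (not opp) -> no flip
Dir NE: first cell '.' (not opp) -> no flip
Dir W: edge -> no flip
Dir E: opp run (3,1) (3,2) capped by B -> flip
Dir SW: edge -> no flip
Dir S: opp run (4,0), next='.' -> no flip
Dir SE: opp run (4,1) (5,2), next='.' -> no flip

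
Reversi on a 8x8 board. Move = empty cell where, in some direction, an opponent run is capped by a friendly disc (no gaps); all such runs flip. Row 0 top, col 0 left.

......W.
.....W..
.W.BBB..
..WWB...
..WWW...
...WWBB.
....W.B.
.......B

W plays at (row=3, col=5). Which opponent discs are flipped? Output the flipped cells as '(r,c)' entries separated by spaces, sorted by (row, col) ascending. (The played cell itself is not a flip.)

Dir NW: opp run (2,4), next='.' -> no flip
Dir N: opp run (2,5) capped by W -> flip
Dir NE: first cell '.' (not opp) -> no flip
Dir W: opp run (3,4) capped by W -> flip
Dir E: first cell '.' (not opp) -> no flip
Dir SW: first cell 'W' (not opp) -> no flip
Dir S: first cell '.' (not opp) -> no flip
Dir SE: first cell '.' (not opp) -> no flip

Answer: (2,5) (3,4)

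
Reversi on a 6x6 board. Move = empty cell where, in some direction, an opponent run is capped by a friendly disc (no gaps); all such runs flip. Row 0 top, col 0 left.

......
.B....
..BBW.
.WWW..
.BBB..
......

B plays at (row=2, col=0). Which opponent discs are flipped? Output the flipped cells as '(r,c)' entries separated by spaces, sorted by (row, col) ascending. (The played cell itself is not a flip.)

Dir NW: edge -> no flip
Dir N: first cell '.' (not opp) -> no flip
Dir NE: first cell 'B' (not opp) -> no flip
Dir W: edge -> no flip
Dir E: first cell '.' (not opp) -> no flip
Dir SW: edge -> no flip
Dir S: first cell '.' (not opp) -> no flip
Dir SE: opp run (3,1) capped by B -> flip

Answer: (3,1)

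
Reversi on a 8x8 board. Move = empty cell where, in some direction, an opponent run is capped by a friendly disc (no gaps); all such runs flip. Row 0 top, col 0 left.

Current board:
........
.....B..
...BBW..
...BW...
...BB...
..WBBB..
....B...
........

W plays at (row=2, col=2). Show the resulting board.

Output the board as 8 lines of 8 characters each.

Answer: ........
.....B..
..WWWW..
...BW...
...BB...
..WBBB..
....B...
........

Derivation:
Place W at (2,2); scan 8 dirs for brackets.
Dir NW: first cell '.' (not opp) -> no flip
Dir N: first cell '.' (not opp) -> no flip
Dir NE: first cell '.' (not opp) -> no flip
Dir W: first cell '.' (not opp) -> no flip
Dir E: opp run (2,3) (2,4) capped by W -> flip
Dir SW: first cell '.' (not opp) -> no flip
Dir S: first cell '.' (not opp) -> no flip
Dir SE: opp run (3,3) (4,4) (5,5), next='.' -> no flip
All flips: (2,3) (2,4)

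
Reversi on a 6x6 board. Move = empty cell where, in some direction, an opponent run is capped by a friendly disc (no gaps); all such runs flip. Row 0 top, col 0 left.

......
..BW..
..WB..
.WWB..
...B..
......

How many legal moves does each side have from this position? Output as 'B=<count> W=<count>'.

Answer: B=7 W=8

Derivation:
-- B to move --
(0,2): no bracket -> illegal
(0,3): flips 1 -> legal
(0,4): no bracket -> illegal
(1,1): flips 1 -> legal
(1,4): flips 1 -> legal
(2,0): no bracket -> illegal
(2,1): flips 2 -> legal
(2,4): no bracket -> illegal
(3,0): flips 2 -> legal
(4,0): no bracket -> illegal
(4,1): flips 1 -> legal
(4,2): flips 2 -> legal
B mobility = 7
-- W to move --
(0,1): no bracket -> illegal
(0,2): flips 1 -> legal
(0,3): no bracket -> illegal
(1,1): flips 1 -> legal
(1,4): flips 1 -> legal
(2,1): no bracket -> illegal
(2,4): flips 1 -> legal
(3,4): flips 1 -> legal
(4,2): no bracket -> illegal
(4,4): flips 1 -> legal
(5,2): no bracket -> illegal
(5,3): flips 3 -> legal
(5,4): flips 1 -> legal
W mobility = 8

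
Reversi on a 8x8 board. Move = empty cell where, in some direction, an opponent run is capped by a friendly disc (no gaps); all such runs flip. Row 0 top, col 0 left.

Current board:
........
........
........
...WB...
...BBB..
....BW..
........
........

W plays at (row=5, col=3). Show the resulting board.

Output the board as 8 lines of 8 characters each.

Place W at (5,3); scan 8 dirs for brackets.
Dir NW: first cell '.' (not opp) -> no flip
Dir N: opp run (4,3) capped by W -> flip
Dir NE: opp run (4,4), next='.' -> no flip
Dir W: first cell '.' (not opp) -> no flip
Dir E: opp run (5,4) capped by W -> flip
Dir SW: first cell '.' (not opp) -> no flip
Dir S: first cell '.' (not opp) -> no flip
Dir SE: first cell '.' (not opp) -> no flip
All flips: (4,3) (5,4)

Answer: ........
........
........
...WB...
...WBB..
...WWW..
........
........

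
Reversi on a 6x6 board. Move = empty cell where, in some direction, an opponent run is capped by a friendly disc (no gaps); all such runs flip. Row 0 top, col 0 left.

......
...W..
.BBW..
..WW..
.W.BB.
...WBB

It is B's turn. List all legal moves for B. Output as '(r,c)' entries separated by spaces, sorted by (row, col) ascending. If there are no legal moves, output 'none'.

Answer: (0,3) (0,4) (2,4) (4,2) (5,2)

Derivation:
(0,2): no bracket -> illegal
(0,3): flips 3 -> legal
(0,4): flips 1 -> legal
(1,2): no bracket -> illegal
(1,4): no bracket -> illegal
(2,4): flips 1 -> legal
(3,0): no bracket -> illegal
(3,1): no bracket -> illegal
(3,4): no bracket -> illegal
(4,0): no bracket -> illegal
(4,2): flips 1 -> legal
(5,0): no bracket -> illegal
(5,1): no bracket -> illegal
(5,2): flips 1 -> legal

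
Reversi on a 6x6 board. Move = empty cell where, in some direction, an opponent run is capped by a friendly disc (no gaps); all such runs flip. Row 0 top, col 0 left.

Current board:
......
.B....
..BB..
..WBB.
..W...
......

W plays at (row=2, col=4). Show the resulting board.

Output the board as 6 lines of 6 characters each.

Answer: ......
.B....
..BBW.
..WWB.
..W...
......

Derivation:
Place W at (2,4); scan 8 dirs for brackets.
Dir NW: first cell '.' (not opp) -> no flip
Dir N: first cell '.' (not opp) -> no flip
Dir NE: first cell '.' (not opp) -> no flip
Dir W: opp run (2,3) (2,2), next='.' -> no flip
Dir E: first cell '.' (not opp) -> no flip
Dir SW: opp run (3,3) capped by W -> flip
Dir S: opp run (3,4), next='.' -> no flip
Dir SE: first cell '.' (not opp) -> no flip
All flips: (3,3)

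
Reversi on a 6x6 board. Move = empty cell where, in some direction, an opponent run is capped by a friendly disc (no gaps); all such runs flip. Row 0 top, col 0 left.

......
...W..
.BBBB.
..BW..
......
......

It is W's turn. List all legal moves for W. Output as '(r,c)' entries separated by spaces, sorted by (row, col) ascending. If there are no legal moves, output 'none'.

(1,0): no bracket -> illegal
(1,1): flips 1 -> legal
(1,2): no bracket -> illegal
(1,4): no bracket -> illegal
(1,5): flips 1 -> legal
(2,0): no bracket -> illegal
(2,5): no bracket -> illegal
(3,0): no bracket -> illegal
(3,1): flips 2 -> legal
(3,4): no bracket -> illegal
(3,5): flips 1 -> legal
(4,1): no bracket -> illegal
(4,2): no bracket -> illegal
(4,3): no bracket -> illegal

Answer: (1,1) (1,5) (3,1) (3,5)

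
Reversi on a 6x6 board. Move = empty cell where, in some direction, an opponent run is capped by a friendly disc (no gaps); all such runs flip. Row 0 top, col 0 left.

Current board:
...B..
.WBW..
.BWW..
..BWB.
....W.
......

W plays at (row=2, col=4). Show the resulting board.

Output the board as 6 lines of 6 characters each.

Place W at (2,4); scan 8 dirs for brackets.
Dir NW: first cell 'W' (not opp) -> no flip
Dir N: first cell '.' (not opp) -> no flip
Dir NE: first cell '.' (not opp) -> no flip
Dir W: first cell 'W' (not opp) -> no flip
Dir E: first cell '.' (not opp) -> no flip
Dir SW: first cell 'W' (not opp) -> no flip
Dir S: opp run (3,4) capped by W -> flip
Dir SE: first cell '.' (not opp) -> no flip
All flips: (3,4)

Answer: ...B..
.WBW..
.BWWW.
..BWW.
....W.
......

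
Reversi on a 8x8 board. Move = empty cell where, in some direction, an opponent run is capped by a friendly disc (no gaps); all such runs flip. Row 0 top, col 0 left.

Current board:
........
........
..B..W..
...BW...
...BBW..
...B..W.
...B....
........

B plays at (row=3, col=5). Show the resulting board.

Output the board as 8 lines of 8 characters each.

Answer: ........
........
..B..W..
...BBB..
...BBW..
...B..W.
...B....
........

Derivation:
Place B at (3,5); scan 8 dirs for brackets.
Dir NW: first cell '.' (not opp) -> no flip
Dir N: opp run (2,5), next='.' -> no flip
Dir NE: first cell '.' (not opp) -> no flip
Dir W: opp run (3,4) capped by B -> flip
Dir E: first cell '.' (not opp) -> no flip
Dir SW: first cell 'B' (not opp) -> no flip
Dir S: opp run (4,5), next='.' -> no flip
Dir SE: first cell '.' (not opp) -> no flip
All flips: (3,4)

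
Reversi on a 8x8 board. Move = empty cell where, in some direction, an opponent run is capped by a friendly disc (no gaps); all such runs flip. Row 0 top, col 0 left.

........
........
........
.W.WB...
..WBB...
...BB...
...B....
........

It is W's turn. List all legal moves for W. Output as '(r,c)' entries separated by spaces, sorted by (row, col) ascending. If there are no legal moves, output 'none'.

Answer: (3,5) (4,5) (5,5) (6,4) (7,3)

Derivation:
(2,3): no bracket -> illegal
(2,4): no bracket -> illegal
(2,5): no bracket -> illegal
(3,2): no bracket -> illegal
(3,5): flips 1 -> legal
(4,5): flips 2 -> legal
(5,2): no bracket -> illegal
(5,5): flips 1 -> legal
(6,2): no bracket -> illegal
(6,4): flips 1 -> legal
(6,5): no bracket -> illegal
(7,2): no bracket -> illegal
(7,3): flips 3 -> legal
(7,4): no bracket -> illegal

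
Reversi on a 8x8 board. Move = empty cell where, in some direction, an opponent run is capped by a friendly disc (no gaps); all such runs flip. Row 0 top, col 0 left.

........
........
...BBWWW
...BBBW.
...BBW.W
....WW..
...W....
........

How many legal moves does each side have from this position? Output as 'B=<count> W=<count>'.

Answer: B=9 W=7

Derivation:
-- B to move --
(1,4): no bracket -> illegal
(1,5): flips 1 -> legal
(1,6): flips 1 -> legal
(1,7): flips 1 -> legal
(3,7): flips 1 -> legal
(4,6): flips 1 -> legal
(5,2): no bracket -> illegal
(5,3): no bracket -> illegal
(5,6): flips 1 -> legal
(5,7): no bracket -> illegal
(6,2): no bracket -> illegal
(6,4): flips 1 -> legal
(6,5): flips 3 -> legal
(6,6): flips 1 -> legal
(7,2): no bracket -> illegal
(7,3): no bracket -> illegal
(7,4): no bracket -> illegal
B mobility = 9
-- W to move --
(1,2): flips 2 -> legal
(1,3): no bracket -> illegal
(1,4): flips 3 -> legal
(1,5): no bracket -> illegal
(2,2): flips 4 -> legal
(3,2): flips 4 -> legal
(4,2): flips 2 -> legal
(4,6): no bracket -> illegal
(5,2): flips 2 -> legal
(5,3): flips 2 -> legal
W mobility = 7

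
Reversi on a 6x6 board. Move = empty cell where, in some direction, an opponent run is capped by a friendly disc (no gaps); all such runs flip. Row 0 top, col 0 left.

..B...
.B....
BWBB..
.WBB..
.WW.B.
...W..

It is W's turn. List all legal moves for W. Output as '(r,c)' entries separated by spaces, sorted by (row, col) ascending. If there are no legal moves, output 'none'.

Answer: (0,1) (1,2) (1,3) (1,4) (2,4) (3,4) (3,5) (4,3)

Derivation:
(0,0): no bracket -> illegal
(0,1): flips 1 -> legal
(0,3): no bracket -> illegal
(1,0): no bracket -> illegal
(1,2): flips 2 -> legal
(1,3): flips 1 -> legal
(1,4): flips 2 -> legal
(2,4): flips 3 -> legal
(3,0): no bracket -> illegal
(3,4): flips 2 -> legal
(3,5): flips 1 -> legal
(4,3): flips 1 -> legal
(4,5): no bracket -> illegal
(5,4): no bracket -> illegal
(5,5): no bracket -> illegal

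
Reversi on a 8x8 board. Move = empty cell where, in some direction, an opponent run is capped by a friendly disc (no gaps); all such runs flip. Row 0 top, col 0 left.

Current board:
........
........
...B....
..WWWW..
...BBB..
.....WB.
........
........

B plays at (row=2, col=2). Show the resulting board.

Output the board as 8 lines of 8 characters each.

Answer: ........
........
..BB....
..WBWW..
...BBB..
.....WB.
........
........

Derivation:
Place B at (2,2); scan 8 dirs for brackets.
Dir NW: first cell '.' (not opp) -> no flip
Dir N: first cell '.' (not opp) -> no flip
Dir NE: first cell '.' (not opp) -> no flip
Dir W: first cell '.' (not opp) -> no flip
Dir E: first cell 'B' (not opp) -> no flip
Dir SW: first cell '.' (not opp) -> no flip
Dir S: opp run (3,2), next='.' -> no flip
Dir SE: opp run (3,3) capped by B -> flip
All flips: (3,3)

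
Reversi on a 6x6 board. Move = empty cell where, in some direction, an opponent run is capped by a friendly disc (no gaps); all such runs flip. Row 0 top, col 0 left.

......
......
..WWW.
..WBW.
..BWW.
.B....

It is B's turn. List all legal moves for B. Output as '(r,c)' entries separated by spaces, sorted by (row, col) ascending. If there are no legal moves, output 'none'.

Answer: (1,1) (1,2) (1,3) (1,5) (3,1) (3,5) (4,5) (5,3) (5,5)

Derivation:
(1,1): flips 1 -> legal
(1,2): flips 2 -> legal
(1,3): flips 1 -> legal
(1,4): no bracket -> illegal
(1,5): flips 1 -> legal
(2,1): no bracket -> illegal
(2,5): no bracket -> illegal
(3,1): flips 1 -> legal
(3,5): flips 1 -> legal
(4,1): no bracket -> illegal
(4,5): flips 2 -> legal
(5,2): no bracket -> illegal
(5,3): flips 1 -> legal
(5,4): no bracket -> illegal
(5,5): flips 1 -> legal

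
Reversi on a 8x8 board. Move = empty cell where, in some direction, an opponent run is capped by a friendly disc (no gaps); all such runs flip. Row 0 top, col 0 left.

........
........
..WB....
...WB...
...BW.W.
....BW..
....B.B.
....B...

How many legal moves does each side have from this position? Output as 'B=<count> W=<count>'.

-- B to move --
(1,1): flips 4 -> legal
(1,2): no bracket -> illegal
(1,3): no bracket -> illegal
(2,1): flips 1 -> legal
(2,4): no bracket -> illegal
(3,1): no bracket -> illegal
(3,2): flips 1 -> legal
(3,5): no bracket -> illegal
(3,6): no bracket -> illegal
(3,7): flips 2 -> legal
(4,2): no bracket -> illegal
(4,5): flips 1 -> legal
(4,7): no bracket -> illegal
(5,3): no bracket -> illegal
(5,6): flips 1 -> legal
(5,7): no bracket -> illegal
(6,5): no bracket -> illegal
B mobility = 6
-- W to move --
(1,2): no bracket -> illegal
(1,3): flips 1 -> legal
(1,4): no bracket -> illegal
(2,4): flips 2 -> legal
(2,5): no bracket -> illegal
(3,2): no bracket -> illegal
(3,5): flips 1 -> legal
(4,2): flips 1 -> legal
(4,5): no bracket -> illegal
(5,2): no bracket -> illegal
(5,3): flips 2 -> legal
(5,6): no bracket -> illegal
(5,7): no bracket -> illegal
(6,3): no bracket -> illegal
(6,5): no bracket -> illegal
(6,7): no bracket -> illegal
(7,3): flips 1 -> legal
(7,5): no bracket -> illegal
(7,6): no bracket -> illegal
(7,7): flips 1 -> legal
W mobility = 7

Answer: B=6 W=7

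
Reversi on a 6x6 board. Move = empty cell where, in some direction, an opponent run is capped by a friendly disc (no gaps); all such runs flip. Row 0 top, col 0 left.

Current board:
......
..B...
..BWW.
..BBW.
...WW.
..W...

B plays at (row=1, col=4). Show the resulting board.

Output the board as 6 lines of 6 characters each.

Answer: ......
..B.B.
..BBW.
..BBW.
...WW.
..W...

Derivation:
Place B at (1,4); scan 8 dirs for brackets.
Dir NW: first cell '.' (not opp) -> no flip
Dir N: first cell '.' (not opp) -> no flip
Dir NE: first cell '.' (not opp) -> no flip
Dir W: first cell '.' (not opp) -> no flip
Dir E: first cell '.' (not opp) -> no flip
Dir SW: opp run (2,3) capped by B -> flip
Dir S: opp run (2,4) (3,4) (4,4), next='.' -> no flip
Dir SE: first cell '.' (not opp) -> no flip
All flips: (2,3)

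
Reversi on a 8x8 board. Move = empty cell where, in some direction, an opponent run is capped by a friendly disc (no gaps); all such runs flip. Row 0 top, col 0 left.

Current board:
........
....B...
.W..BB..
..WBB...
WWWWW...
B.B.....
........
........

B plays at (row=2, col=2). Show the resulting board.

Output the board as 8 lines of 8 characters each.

Place B at (2,2); scan 8 dirs for brackets.
Dir NW: first cell '.' (not opp) -> no flip
Dir N: first cell '.' (not opp) -> no flip
Dir NE: first cell '.' (not opp) -> no flip
Dir W: opp run (2,1), next='.' -> no flip
Dir E: first cell '.' (not opp) -> no flip
Dir SW: first cell '.' (not opp) -> no flip
Dir S: opp run (3,2) (4,2) capped by B -> flip
Dir SE: first cell 'B' (not opp) -> no flip
All flips: (3,2) (4,2)

Answer: ........
....B...
.WB.BB..
..BBB...
WWBWW...
B.B.....
........
........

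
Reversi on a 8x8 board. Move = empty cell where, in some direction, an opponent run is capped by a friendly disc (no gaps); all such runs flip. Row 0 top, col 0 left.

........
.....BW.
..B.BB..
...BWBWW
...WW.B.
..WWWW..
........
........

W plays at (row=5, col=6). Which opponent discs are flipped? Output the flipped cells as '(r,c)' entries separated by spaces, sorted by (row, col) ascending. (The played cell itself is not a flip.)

Dir NW: first cell '.' (not opp) -> no flip
Dir N: opp run (4,6) capped by W -> flip
Dir NE: first cell '.' (not opp) -> no flip
Dir W: first cell 'W' (not opp) -> no flip
Dir E: first cell '.' (not opp) -> no flip
Dir SW: first cell '.' (not opp) -> no flip
Dir S: first cell '.' (not opp) -> no flip
Dir SE: first cell '.' (not opp) -> no flip

Answer: (4,6)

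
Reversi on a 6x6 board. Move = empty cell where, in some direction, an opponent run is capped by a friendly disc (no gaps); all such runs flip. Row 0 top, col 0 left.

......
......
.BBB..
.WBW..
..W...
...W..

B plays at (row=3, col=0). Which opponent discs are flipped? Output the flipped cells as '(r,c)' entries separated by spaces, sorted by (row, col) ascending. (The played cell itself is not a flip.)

Dir NW: edge -> no flip
Dir N: first cell '.' (not opp) -> no flip
Dir NE: first cell 'B' (not opp) -> no flip
Dir W: edge -> no flip
Dir E: opp run (3,1) capped by B -> flip
Dir SW: edge -> no flip
Dir S: first cell '.' (not opp) -> no flip
Dir SE: first cell '.' (not opp) -> no flip

Answer: (3,1)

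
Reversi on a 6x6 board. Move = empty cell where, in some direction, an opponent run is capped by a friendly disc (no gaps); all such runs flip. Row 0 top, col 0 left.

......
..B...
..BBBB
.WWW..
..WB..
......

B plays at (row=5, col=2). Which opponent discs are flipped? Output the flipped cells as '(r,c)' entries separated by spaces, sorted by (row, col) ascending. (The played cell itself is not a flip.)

Answer: (3,2) (4,2)

Derivation:
Dir NW: first cell '.' (not opp) -> no flip
Dir N: opp run (4,2) (3,2) capped by B -> flip
Dir NE: first cell 'B' (not opp) -> no flip
Dir W: first cell '.' (not opp) -> no flip
Dir E: first cell '.' (not opp) -> no flip
Dir SW: edge -> no flip
Dir S: edge -> no flip
Dir SE: edge -> no flip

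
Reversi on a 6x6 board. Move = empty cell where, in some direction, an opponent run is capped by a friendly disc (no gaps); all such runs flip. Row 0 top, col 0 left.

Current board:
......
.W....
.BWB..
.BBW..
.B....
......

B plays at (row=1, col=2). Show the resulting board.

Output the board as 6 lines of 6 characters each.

Answer: ......
.WB...
.BBB..
.BBW..
.B....
......

Derivation:
Place B at (1,2); scan 8 dirs for brackets.
Dir NW: first cell '.' (not opp) -> no flip
Dir N: first cell '.' (not opp) -> no flip
Dir NE: first cell '.' (not opp) -> no flip
Dir W: opp run (1,1), next='.' -> no flip
Dir E: first cell '.' (not opp) -> no flip
Dir SW: first cell 'B' (not opp) -> no flip
Dir S: opp run (2,2) capped by B -> flip
Dir SE: first cell 'B' (not opp) -> no flip
All flips: (2,2)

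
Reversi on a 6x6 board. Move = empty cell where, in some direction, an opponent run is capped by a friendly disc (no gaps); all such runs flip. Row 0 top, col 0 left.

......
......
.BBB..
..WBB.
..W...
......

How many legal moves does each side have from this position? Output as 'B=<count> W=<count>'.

Answer: B=5 W=5

Derivation:
-- B to move --
(3,1): flips 1 -> legal
(4,1): flips 1 -> legal
(4,3): flips 1 -> legal
(5,1): flips 1 -> legal
(5,2): flips 2 -> legal
(5,3): no bracket -> illegal
B mobility = 5
-- W to move --
(1,0): flips 1 -> legal
(1,1): no bracket -> illegal
(1,2): flips 1 -> legal
(1,3): no bracket -> illegal
(1,4): flips 1 -> legal
(2,0): no bracket -> illegal
(2,4): flips 1 -> legal
(2,5): no bracket -> illegal
(3,0): no bracket -> illegal
(3,1): no bracket -> illegal
(3,5): flips 2 -> legal
(4,3): no bracket -> illegal
(4,4): no bracket -> illegal
(4,5): no bracket -> illegal
W mobility = 5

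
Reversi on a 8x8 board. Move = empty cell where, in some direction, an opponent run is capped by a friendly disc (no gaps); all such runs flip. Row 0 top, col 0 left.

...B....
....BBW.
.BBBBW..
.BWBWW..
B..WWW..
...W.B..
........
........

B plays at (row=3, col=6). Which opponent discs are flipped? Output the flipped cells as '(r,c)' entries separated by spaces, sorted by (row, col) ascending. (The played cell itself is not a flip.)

Dir NW: opp run (2,5) capped by B -> flip
Dir N: first cell '.' (not opp) -> no flip
Dir NE: first cell '.' (not opp) -> no flip
Dir W: opp run (3,5) (3,4) capped by B -> flip
Dir E: first cell '.' (not opp) -> no flip
Dir SW: opp run (4,5), next='.' -> no flip
Dir S: first cell '.' (not opp) -> no flip
Dir SE: first cell '.' (not opp) -> no flip

Answer: (2,5) (3,4) (3,5)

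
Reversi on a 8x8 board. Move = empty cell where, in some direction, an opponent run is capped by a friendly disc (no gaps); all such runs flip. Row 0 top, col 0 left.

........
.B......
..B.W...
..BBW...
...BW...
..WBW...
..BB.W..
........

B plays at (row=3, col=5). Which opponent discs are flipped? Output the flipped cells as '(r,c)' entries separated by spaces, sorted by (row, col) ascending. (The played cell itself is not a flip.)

Answer: (3,4) (4,4)

Derivation:
Dir NW: opp run (2,4), next='.' -> no flip
Dir N: first cell '.' (not opp) -> no flip
Dir NE: first cell '.' (not opp) -> no flip
Dir W: opp run (3,4) capped by B -> flip
Dir E: first cell '.' (not opp) -> no flip
Dir SW: opp run (4,4) capped by B -> flip
Dir S: first cell '.' (not opp) -> no flip
Dir SE: first cell '.' (not opp) -> no flip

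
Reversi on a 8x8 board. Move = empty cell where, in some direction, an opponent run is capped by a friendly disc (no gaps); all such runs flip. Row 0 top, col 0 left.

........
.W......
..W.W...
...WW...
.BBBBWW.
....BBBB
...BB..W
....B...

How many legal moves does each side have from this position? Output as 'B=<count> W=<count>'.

-- B to move --
(0,0): flips 3 -> legal
(0,1): no bracket -> illegal
(0,2): no bracket -> illegal
(1,0): no bracket -> illegal
(1,2): no bracket -> illegal
(1,3): no bracket -> illegal
(1,4): flips 2 -> legal
(1,5): flips 2 -> legal
(2,0): no bracket -> illegal
(2,1): no bracket -> illegal
(2,3): flips 3 -> legal
(2,5): flips 1 -> legal
(3,1): no bracket -> illegal
(3,2): no bracket -> illegal
(3,5): flips 2 -> legal
(3,6): flips 2 -> legal
(3,7): flips 1 -> legal
(4,7): flips 2 -> legal
(6,6): no bracket -> illegal
(7,6): no bracket -> illegal
(7,7): flips 1 -> legal
B mobility = 10
-- W to move --
(3,0): no bracket -> illegal
(3,1): no bracket -> illegal
(3,2): no bracket -> illegal
(3,5): no bracket -> illegal
(4,0): flips 4 -> legal
(4,7): flips 1 -> legal
(5,0): no bracket -> illegal
(5,1): flips 1 -> legal
(5,2): flips 1 -> legal
(5,3): flips 1 -> legal
(6,2): no bracket -> illegal
(6,5): flips 1 -> legal
(6,6): flips 3 -> legal
(7,2): flips 2 -> legal
(7,3): flips 2 -> legal
(7,5): no bracket -> illegal
W mobility = 9

Answer: B=10 W=9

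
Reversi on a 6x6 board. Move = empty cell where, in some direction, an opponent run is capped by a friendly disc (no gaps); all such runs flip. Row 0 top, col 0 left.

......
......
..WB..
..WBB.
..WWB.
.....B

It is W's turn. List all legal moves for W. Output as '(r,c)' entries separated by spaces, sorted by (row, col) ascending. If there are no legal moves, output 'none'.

(1,2): no bracket -> illegal
(1,3): flips 2 -> legal
(1,4): flips 1 -> legal
(2,4): flips 2 -> legal
(2,5): flips 1 -> legal
(3,5): flips 2 -> legal
(4,5): flips 1 -> legal
(5,3): no bracket -> illegal
(5,4): no bracket -> illegal

Answer: (1,3) (1,4) (2,4) (2,5) (3,5) (4,5)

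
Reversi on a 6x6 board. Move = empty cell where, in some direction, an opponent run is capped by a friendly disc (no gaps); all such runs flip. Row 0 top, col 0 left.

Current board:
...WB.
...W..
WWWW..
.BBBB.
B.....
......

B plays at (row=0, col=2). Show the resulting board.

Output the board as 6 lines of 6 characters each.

Place B at (0,2); scan 8 dirs for brackets.
Dir NW: edge -> no flip
Dir N: edge -> no flip
Dir NE: edge -> no flip
Dir W: first cell '.' (not opp) -> no flip
Dir E: opp run (0,3) capped by B -> flip
Dir SW: first cell '.' (not opp) -> no flip
Dir S: first cell '.' (not opp) -> no flip
Dir SE: opp run (1,3), next='.' -> no flip
All flips: (0,3)

Answer: ..BBB.
...W..
WWWW..
.BBBB.
B.....
......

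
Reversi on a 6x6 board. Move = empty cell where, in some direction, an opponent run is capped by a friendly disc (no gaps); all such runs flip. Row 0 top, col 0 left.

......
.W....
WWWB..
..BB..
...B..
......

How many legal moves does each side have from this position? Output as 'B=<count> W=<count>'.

-- B to move --
(0,0): flips 2 -> legal
(0,1): no bracket -> illegal
(0,2): no bracket -> illegal
(1,0): flips 1 -> legal
(1,2): flips 1 -> legal
(1,3): no bracket -> illegal
(3,0): no bracket -> illegal
(3,1): no bracket -> illegal
B mobility = 3
-- W to move --
(1,2): no bracket -> illegal
(1,3): no bracket -> illegal
(1,4): no bracket -> illegal
(2,4): flips 1 -> legal
(3,1): no bracket -> illegal
(3,4): no bracket -> illegal
(4,1): no bracket -> illegal
(4,2): flips 1 -> legal
(4,4): flips 1 -> legal
(5,2): no bracket -> illegal
(5,3): no bracket -> illegal
(5,4): flips 2 -> legal
W mobility = 4

Answer: B=3 W=4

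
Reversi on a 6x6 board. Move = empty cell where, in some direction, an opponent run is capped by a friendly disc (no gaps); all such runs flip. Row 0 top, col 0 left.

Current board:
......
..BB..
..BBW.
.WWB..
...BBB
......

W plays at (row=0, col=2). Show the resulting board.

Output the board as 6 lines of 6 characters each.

Answer: ..W...
..WW..
..WBW.
.WWB..
...BBB
......

Derivation:
Place W at (0,2); scan 8 dirs for brackets.
Dir NW: edge -> no flip
Dir N: edge -> no flip
Dir NE: edge -> no flip
Dir W: first cell '.' (not opp) -> no flip
Dir E: first cell '.' (not opp) -> no flip
Dir SW: first cell '.' (not opp) -> no flip
Dir S: opp run (1,2) (2,2) capped by W -> flip
Dir SE: opp run (1,3) capped by W -> flip
All flips: (1,2) (1,3) (2,2)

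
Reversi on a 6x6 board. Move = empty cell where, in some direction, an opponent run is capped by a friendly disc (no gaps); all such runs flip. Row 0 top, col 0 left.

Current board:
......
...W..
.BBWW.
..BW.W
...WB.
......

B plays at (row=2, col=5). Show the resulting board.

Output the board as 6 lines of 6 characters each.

Place B at (2,5); scan 8 dirs for brackets.
Dir NW: first cell '.' (not opp) -> no flip
Dir N: first cell '.' (not opp) -> no flip
Dir NE: edge -> no flip
Dir W: opp run (2,4) (2,3) capped by B -> flip
Dir E: edge -> no flip
Dir SW: first cell '.' (not opp) -> no flip
Dir S: opp run (3,5), next='.' -> no flip
Dir SE: edge -> no flip
All flips: (2,3) (2,4)

Answer: ......
...W..
.BBBBB
..BW.W
...WB.
......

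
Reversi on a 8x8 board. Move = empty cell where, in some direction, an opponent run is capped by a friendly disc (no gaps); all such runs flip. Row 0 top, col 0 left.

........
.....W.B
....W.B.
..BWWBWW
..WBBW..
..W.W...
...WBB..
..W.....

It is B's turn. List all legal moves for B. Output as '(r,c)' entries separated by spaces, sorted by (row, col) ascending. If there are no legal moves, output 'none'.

Answer: (0,4) (1,3) (1,4) (2,2) (2,3) (2,5) (4,1) (4,6) (5,5) (6,1) (6,2)

Derivation:
(0,4): flips 1 -> legal
(0,5): no bracket -> illegal
(0,6): no bracket -> illegal
(1,3): flips 1 -> legal
(1,4): flips 2 -> legal
(1,6): no bracket -> illegal
(2,2): flips 1 -> legal
(2,3): flips 1 -> legal
(2,5): flips 1 -> legal
(2,7): no bracket -> illegal
(3,1): no bracket -> illegal
(4,1): flips 1 -> legal
(4,6): flips 2 -> legal
(4,7): no bracket -> illegal
(5,1): no bracket -> illegal
(5,3): no bracket -> illegal
(5,5): flips 1 -> legal
(5,6): no bracket -> illegal
(6,1): flips 1 -> legal
(6,2): flips 3 -> legal
(7,1): no bracket -> illegal
(7,3): no bracket -> illegal
(7,4): no bracket -> illegal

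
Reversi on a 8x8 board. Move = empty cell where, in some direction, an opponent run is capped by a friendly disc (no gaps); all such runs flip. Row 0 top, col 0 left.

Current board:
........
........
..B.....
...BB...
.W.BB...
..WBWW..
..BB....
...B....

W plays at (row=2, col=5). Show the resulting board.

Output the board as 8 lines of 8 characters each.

Place W at (2,5); scan 8 dirs for brackets.
Dir NW: first cell '.' (not opp) -> no flip
Dir N: first cell '.' (not opp) -> no flip
Dir NE: first cell '.' (not opp) -> no flip
Dir W: first cell '.' (not opp) -> no flip
Dir E: first cell '.' (not opp) -> no flip
Dir SW: opp run (3,4) (4,3) capped by W -> flip
Dir S: first cell '.' (not opp) -> no flip
Dir SE: first cell '.' (not opp) -> no flip
All flips: (3,4) (4,3)

Answer: ........
........
..B..W..
...BW...
.W.WB...
..WBWW..
..BB....
...B....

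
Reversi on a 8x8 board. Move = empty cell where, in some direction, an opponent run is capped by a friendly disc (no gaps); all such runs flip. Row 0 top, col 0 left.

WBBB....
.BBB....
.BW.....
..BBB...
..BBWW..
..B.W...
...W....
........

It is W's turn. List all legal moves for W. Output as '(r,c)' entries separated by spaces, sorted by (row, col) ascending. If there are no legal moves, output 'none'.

Answer: (0,4) (1,0) (2,0) (2,3) (2,4) (4,1) (6,2)

Derivation:
(0,4): flips 4 -> legal
(1,0): flips 3 -> legal
(1,4): no bracket -> illegal
(2,0): flips 1 -> legal
(2,3): flips 1 -> legal
(2,4): flips 1 -> legal
(2,5): no bracket -> illegal
(3,0): no bracket -> illegal
(3,1): no bracket -> illegal
(3,5): no bracket -> illegal
(4,1): flips 3 -> legal
(5,1): no bracket -> illegal
(5,3): no bracket -> illegal
(6,1): no bracket -> illegal
(6,2): flips 3 -> legal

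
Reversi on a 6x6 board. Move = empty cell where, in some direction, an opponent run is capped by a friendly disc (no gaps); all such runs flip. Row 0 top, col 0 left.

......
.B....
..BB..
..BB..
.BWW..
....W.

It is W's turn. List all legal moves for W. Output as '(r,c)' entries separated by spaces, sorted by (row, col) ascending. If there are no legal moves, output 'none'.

(0,0): no bracket -> illegal
(0,1): no bracket -> illegal
(0,2): no bracket -> illegal
(1,0): no bracket -> illegal
(1,2): flips 2 -> legal
(1,3): flips 2 -> legal
(1,4): no bracket -> illegal
(2,0): no bracket -> illegal
(2,1): flips 1 -> legal
(2,4): flips 1 -> legal
(3,0): no bracket -> illegal
(3,1): no bracket -> illegal
(3,4): no bracket -> illegal
(4,0): flips 1 -> legal
(4,4): no bracket -> illegal
(5,0): no bracket -> illegal
(5,1): no bracket -> illegal
(5,2): no bracket -> illegal

Answer: (1,2) (1,3) (2,1) (2,4) (4,0)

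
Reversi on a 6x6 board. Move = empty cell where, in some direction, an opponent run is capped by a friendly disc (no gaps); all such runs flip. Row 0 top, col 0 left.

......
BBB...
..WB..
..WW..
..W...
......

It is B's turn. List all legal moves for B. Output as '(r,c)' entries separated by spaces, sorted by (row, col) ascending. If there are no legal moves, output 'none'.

Answer: (2,1) (4,1) (4,3) (4,4) (5,2)

Derivation:
(1,3): no bracket -> illegal
(2,1): flips 1 -> legal
(2,4): no bracket -> illegal
(3,1): no bracket -> illegal
(3,4): no bracket -> illegal
(4,1): flips 1 -> legal
(4,3): flips 1 -> legal
(4,4): flips 2 -> legal
(5,1): no bracket -> illegal
(5,2): flips 3 -> legal
(5,3): no bracket -> illegal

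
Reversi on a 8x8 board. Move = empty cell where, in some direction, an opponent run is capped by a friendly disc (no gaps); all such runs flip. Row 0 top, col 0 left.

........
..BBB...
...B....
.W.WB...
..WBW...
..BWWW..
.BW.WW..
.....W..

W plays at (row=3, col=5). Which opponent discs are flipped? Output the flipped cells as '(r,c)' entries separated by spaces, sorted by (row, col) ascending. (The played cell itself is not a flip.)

Answer: (3,4)

Derivation:
Dir NW: first cell '.' (not opp) -> no flip
Dir N: first cell '.' (not opp) -> no flip
Dir NE: first cell '.' (not opp) -> no flip
Dir W: opp run (3,4) capped by W -> flip
Dir E: first cell '.' (not opp) -> no flip
Dir SW: first cell 'W' (not opp) -> no flip
Dir S: first cell '.' (not opp) -> no flip
Dir SE: first cell '.' (not opp) -> no flip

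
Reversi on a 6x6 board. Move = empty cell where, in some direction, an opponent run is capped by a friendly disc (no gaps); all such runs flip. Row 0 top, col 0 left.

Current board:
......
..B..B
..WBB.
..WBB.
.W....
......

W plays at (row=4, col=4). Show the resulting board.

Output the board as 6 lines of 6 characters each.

Answer: ......
..B..B
..WBB.
..WWB.
.W..W.
......

Derivation:
Place W at (4,4); scan 8 dirs for brackets.
Dir NW: opp run (3,3) capped by W -> flip
Dir N: opp run (3,4) (2,4), next='.' -> no flip
Dir NE: first cell '.' (not opp) -> no flip
Dir W: first cell '.' (not opp) -> no flip
Dir E: first cell '.' (not opp) -> no flip
Dir SW: first cell '.' (not opp) -> no flip
Dir S: first cell '.' (not opp) -> no flip
Dir SE: first cell '.' (not opp) -> no flip
All flips: (3,3)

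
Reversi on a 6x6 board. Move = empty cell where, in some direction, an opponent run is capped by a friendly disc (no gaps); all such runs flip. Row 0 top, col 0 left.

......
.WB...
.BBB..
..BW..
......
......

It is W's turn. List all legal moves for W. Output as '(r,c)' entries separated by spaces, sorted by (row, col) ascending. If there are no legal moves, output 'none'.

(0,1): no bracket -> illegal
(0,2): no bracket -> illegal
(0,3): no bracket -> illegal
(1,0): no bracket -> illegal
(1,3): flips 2 -> legal
(1,4): no bracket -> illegal
(2,0): no bracket -> illegal
(2,4): no bracket -> illegal
(3,0): no bracket -> illegal
(3,1): flips 2 -> legal
(3,4): no bracket -> illegal
(4,1): no bracket -> illegal
(4,2): no bracket -> illegal
(4,3): no bracket -> illegal

Answer: (1,3) (3,1)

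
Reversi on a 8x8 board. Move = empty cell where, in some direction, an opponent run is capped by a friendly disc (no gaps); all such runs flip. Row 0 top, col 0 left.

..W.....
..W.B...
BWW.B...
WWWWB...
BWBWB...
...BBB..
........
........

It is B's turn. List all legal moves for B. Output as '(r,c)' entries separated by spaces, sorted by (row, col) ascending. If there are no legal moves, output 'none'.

Answer: (1,0) (1,1) (1,3) (2,3) (5,2)

Derivation:
(0,1): no bracket -> illegal
(0,3): no bracket -> illegal
(1,0): flips 3 -> legal
(1,1): flips 2 -> legal
(1,3): flips 2 -> legal
(2,3): flips 4 -> legal
(5,0): no bracket -> illegal
(5,1): no bracket -> illegal
(5,2): flips 1 -> legal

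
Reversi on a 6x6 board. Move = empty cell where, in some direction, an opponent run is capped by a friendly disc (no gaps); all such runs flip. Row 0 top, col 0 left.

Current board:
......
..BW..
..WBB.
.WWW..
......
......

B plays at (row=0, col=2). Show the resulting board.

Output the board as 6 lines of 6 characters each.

Answer: ..B...
..BB..
..WBB.
.WWW..
......
......

Derivation:
Place B at (0,2); scan 8 dirs for brackets.
Dir NW: edge -> no flip
Dir N: edge -> no flip
Dir NE: edge -> no flip
Dir W: first cell '.' (not opp) -> no flip
Dir E: first cell '.' (not opp) -> no flip
Dir SW: first cell '.' (not opp) -> no flip
Dir S: first cell 'B' (not opp) -> no flip
Dir SE: opp run (1,3) capped by B -> flip
All flips: (1,3)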